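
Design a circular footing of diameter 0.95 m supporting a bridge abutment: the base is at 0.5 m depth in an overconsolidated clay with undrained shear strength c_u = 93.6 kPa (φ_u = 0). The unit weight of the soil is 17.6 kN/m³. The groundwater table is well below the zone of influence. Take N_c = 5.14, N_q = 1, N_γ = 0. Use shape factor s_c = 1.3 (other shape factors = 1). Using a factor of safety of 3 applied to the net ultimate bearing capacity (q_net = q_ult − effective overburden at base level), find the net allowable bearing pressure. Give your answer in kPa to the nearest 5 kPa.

q = γ·D_f = 17.6 × 0.5 = 8.8 kPa.
c·N_c·s_c = 93.6 × 5.14 × 1.3 = 625.44 kPa
q·N_q = 8.8 × 1 = 8.8 kPa
q_ult = 625.44 + 8.8 = 634.24 kPa.
Net ultimate: q_net = 634.24 − 8.8 = 625.44 kPa.
q_all(net) = 625.44 / 3 = 208.48 kPa.

q_all(net) ≈ 210 kPa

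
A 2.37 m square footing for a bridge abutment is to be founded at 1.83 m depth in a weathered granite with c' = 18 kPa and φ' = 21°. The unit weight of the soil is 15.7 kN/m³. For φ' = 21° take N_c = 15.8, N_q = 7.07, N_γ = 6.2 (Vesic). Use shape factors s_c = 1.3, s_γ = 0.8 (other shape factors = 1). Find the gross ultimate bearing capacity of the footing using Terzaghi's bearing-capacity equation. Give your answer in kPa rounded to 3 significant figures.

Effective surcharge at the founding depth q = γ·D_f = 15.7 × 1.83 = 28.731 kPa.
q_ult = c·N_c·s_c + q·N_q + 0.5·γ·B·N_γ·s_γ
     = 18 × 15.8 × 1.3 + 28.731 × 7.07 + 0.5 × 15.7 × 2.37 × 6.2 × 0.8
     = 369.72 + 203.13 + 92.278 = 665.13 kPa.

q_ult ≈ 665 kPa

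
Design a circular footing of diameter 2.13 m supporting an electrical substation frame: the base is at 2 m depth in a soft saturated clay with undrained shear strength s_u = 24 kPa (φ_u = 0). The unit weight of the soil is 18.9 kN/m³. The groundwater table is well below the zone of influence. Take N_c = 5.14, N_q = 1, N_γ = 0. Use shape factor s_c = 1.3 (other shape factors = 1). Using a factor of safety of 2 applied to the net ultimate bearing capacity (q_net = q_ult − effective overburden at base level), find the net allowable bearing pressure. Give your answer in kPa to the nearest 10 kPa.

Overburden at base level: q = 18.9 × 2 = 37.8 kPa.
Cohesion term c·N_c·s_c = 24 × 5.14 × 1.3 = 160.37 kPa; surcharge term q·N_q = 37.8 × 1 = 37.8 kPa.
q_ult = 160.37 + 37.8 = 198.17 kPa.
Net ultimate: q_net = 198.17 − 37.8 = 160.37 kPa.
q_all(net) = 160.37 / 2 = 80.184 kPa.

q_all(net) ≈ 80 kPa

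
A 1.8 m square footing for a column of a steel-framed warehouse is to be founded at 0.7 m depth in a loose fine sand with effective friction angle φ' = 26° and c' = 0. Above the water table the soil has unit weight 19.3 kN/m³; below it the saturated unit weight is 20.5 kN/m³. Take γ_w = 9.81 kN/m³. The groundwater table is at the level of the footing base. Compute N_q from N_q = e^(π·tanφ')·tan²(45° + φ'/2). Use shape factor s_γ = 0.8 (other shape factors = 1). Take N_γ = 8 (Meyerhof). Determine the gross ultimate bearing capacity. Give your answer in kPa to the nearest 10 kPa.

q_ult ≈ 220 kPa

tan26° = 0.4877, so N_q = e^(π×0.4877)·tan²(58°) = 4.629 × 2.561 = 11.85.
q = γ·D_f = 19.3 × 0.7 = 13.51 kPa.
For the ½γBN_γ term take γ' = 20.5 − 9.81 = 10.69 kN/m³ (soil below base is submerged).
q·N_q = 13.51 × 11.854 = 160.15 kPa
0.5·γ·B·N_γ·s_γ = 0.5 × 10.69 × 1.8 × 8 × 0.8 = 61.574 kPa
q_ult = 160.15 + 61.574 = 221.72 kPa.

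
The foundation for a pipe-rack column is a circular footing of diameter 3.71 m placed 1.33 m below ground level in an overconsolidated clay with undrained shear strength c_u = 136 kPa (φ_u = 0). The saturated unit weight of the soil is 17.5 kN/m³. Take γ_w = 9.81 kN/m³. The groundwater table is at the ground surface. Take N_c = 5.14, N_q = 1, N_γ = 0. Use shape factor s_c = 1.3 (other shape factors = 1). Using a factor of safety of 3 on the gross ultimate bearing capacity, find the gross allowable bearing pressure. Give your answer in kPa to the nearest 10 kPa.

Water table at ground surface, so effective unit weight γ' = 17.5 − 9.81 = 7.69 kN/m³ is used throughout; overburden q = 7.69 × 1.33 = 10.228 kPa.
Cohesion term c·N_c·s_c = 136 × 5.14 × 1.3 = 908.75 kPa; surcharge term q·N_q = 10.228 × 1 = 10.228 kPa.
q_ult = 908.75 + 10.228 = 918.98 kPa.
q_all = 918.98 / 3 = 306.33 kPa.

q_all ≈ 310 kPa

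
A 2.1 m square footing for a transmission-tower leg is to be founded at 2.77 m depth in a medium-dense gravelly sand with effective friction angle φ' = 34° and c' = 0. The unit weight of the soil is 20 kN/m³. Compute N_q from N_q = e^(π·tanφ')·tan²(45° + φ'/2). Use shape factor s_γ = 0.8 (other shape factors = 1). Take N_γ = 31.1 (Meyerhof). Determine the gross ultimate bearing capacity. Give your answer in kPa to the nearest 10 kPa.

tan34° = 0.6745, so N_q = e^(π×0.6745)·tan²(62°) = 8.323 × 3.537 = 29.44.
Overburden at base level: q = 20 × 2.77 = 55.4 kPa.
Surcharge term q·N_q = 55.4 × 29.44 = 1631 kPa; self-weight term 0.5·γ·B·N_γ·s_γ = 0.5 × 20 × 2.1 × 31.1 × 0.8 = 522.48 kPa.
q_ult = 1631 + 522.48 = 2153.4 kPa.

q_ult ≈ 2150 kPa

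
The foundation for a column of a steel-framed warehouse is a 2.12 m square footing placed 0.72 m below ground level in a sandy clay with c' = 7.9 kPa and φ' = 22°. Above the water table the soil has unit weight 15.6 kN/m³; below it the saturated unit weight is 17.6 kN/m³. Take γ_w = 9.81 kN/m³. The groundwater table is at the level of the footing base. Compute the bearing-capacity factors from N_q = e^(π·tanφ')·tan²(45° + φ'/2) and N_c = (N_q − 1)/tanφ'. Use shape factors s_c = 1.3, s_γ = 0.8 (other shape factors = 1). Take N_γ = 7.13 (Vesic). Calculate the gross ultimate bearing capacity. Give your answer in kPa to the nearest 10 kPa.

q_ult ≈ 310 kPa

tan22° = 0.404, so N_q = e^(π×0.404)·tan²(56°) = 3.558 × 2.198 = 7.82.
N_c = (7.82 − 1)/tan22° = 16.88.
Overburden at base level: q = 15.6 × 0.72 = 11.232 kPa.
Below the base the soil is submerged, so the ½γBN_γ term uses γ' = 17.6 − 9.81 = 7.79 kN/m³.
Cohesion term c·N_c·s_c = 7.9 × 16.883 × 1.3 = 173.39 kPa; surcharge term q·N_q = 11.232 × 7.8211 = 87.847 kPa; self-weight term 0.5·γ·B·N_γ·s_γ = 0.5 × 7.79 × 2.12 × 7.13 × 0.8 = 47.1 kPa.
q_ult = 173.39 + 87.847 + 47.1 = 308.33 kPa.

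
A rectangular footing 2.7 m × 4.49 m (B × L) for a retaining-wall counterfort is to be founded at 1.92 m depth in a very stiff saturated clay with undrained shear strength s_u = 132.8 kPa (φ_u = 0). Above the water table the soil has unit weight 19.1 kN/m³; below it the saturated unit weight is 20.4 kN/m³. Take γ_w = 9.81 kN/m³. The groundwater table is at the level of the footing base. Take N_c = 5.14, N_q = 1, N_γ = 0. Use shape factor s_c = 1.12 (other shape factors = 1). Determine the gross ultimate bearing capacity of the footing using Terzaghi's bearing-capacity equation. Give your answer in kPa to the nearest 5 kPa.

q = γ·D_f = 19.1 × 1.92 = 36.672 kPa.
c·N_c·s_c = 132.8 × 5.14 × 1.12 = 764.5 kPa
q·N_q = 36.672 × 1 = 36.672 kPa
q_ult = 764.5 + 36.672 = 801.18 kPa.

q_ult ≈ 800 kPa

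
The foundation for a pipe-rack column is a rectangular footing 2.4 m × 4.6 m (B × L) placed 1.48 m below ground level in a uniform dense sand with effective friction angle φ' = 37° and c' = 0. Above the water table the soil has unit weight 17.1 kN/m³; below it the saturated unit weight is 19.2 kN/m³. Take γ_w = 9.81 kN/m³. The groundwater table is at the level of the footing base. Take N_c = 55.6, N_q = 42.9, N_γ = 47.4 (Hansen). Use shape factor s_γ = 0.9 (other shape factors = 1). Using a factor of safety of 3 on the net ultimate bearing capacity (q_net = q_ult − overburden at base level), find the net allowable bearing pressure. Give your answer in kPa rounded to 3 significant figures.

Effective surcharge at the founding depth q = γ·D_f = 17.1 × 1.48 = 25.308 kPa.
The water table coincides with the base, so in the self-weight term γ → γ' = 9.39 kN/m³.
q_ult = q·N_q + 0.5·γ·B·N_γ·s_γ
     = 25.308 × 42.9 + 0.5 × 9.39 × 2.4 × 47.4 × 0.9
     = 1085.7 + 480.69 = 1566.4 kPa.
q_net = 1566.4 − 25.308 = 1541.1 kPa.
q_all(net) = 1541.1 / 3 = 513.7 kPa.

q_all(net) ≈ 514 kPa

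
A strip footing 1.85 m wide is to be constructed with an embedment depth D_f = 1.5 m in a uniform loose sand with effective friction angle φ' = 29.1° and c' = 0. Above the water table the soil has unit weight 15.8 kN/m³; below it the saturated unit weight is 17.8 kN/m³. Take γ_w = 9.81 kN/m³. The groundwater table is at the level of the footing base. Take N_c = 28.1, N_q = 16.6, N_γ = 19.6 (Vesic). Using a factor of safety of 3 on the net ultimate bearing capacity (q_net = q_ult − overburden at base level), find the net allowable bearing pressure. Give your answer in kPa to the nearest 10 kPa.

q_all(net) ≈ 170 kPa

Effective surcharge at the founding depth q = γ·D_f = 15.8 × 1.5 = 23.7 kPa.
The water table coincides with the base, so in the self-weight term γ → γ' = 7.99 kN/m³.
q_ult = q·N_q + 0.5·γ·B·N_γ
     = 23.7 × 16.6 + 0.5 × 7.99 × 1.85 × 19.6
     = 393.42 + 144.86 = 538.28 kPa.
q_net = 538.28 − 23.7 = 514.58 kPa.
q_all(net) = 514.58 / 3 = 171.53 kPa.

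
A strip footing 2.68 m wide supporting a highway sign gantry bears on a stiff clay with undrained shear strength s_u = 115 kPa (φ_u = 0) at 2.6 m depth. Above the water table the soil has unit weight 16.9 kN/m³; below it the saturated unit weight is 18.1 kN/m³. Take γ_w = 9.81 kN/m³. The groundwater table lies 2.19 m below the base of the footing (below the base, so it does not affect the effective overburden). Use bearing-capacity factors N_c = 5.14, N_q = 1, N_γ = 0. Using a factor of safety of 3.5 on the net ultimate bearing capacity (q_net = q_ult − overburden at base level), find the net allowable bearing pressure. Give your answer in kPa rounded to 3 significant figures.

q_all(net) ≈ 169 kPa

Overburden at base level: q = 16.9 × 2.6 = 43.94 kPa.
Cohesion term c·N_c = 115 × 5.14 = 591.1 kPa; surcharge term q·N_q = 43.94 × 1 = 43.94 kPa.
q_ult = 591.1 + 43.94 = 635.04 kPa.
q_net = 635.04 − 43.94 = 591.1 kPa.
q_all(net) = 591.1 / 3.5 = 168.89 kPa.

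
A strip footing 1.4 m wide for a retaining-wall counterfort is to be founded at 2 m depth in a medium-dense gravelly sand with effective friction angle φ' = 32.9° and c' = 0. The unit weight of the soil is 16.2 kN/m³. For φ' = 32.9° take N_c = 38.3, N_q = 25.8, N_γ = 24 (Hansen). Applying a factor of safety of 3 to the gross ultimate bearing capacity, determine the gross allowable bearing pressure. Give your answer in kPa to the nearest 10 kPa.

q = γ·D_f = 16.2 × 2 = 32.4 kPa.
q·N_q = 32.4 × 25.8 = 835.92 kPa
0.5·γ·B·N_γ = 0.5 × 16.2 × 1.4 × 24 = 272.16 kPa
q_ult = 835.92 + 272.16 = 1108.1 kPa.
q_all = q_ult / FS = 1108.1 / 3 = 369.36 kPa.

q_all ≈ 370 kPa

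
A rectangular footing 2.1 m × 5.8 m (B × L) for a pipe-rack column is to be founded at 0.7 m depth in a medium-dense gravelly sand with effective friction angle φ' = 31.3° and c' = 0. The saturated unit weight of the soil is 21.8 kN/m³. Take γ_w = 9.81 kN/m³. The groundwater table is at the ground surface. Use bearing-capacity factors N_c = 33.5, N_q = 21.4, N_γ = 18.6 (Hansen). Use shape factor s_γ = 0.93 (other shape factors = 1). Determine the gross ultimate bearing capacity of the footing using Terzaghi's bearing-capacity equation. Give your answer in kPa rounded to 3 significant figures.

γ' = 21.8 − 9.81 = 11.99 kN/m³ (submerged throughout). q = 11.99 × 0.7 = 8.393 kPa; the same γ' applies in the ½γBN_γ term.
q·N_q = 8.393 × 21.4 = 179.61 kPa
0.5·γ·B·N_γ·s_γ = 0.5 × 11.99 × 2.1 × 18.6 × 0.93 = 217.77 kPa
q_ult = 179.61 + 217.77 = 397.38 kPa.

q_ult ≈ 397 kPa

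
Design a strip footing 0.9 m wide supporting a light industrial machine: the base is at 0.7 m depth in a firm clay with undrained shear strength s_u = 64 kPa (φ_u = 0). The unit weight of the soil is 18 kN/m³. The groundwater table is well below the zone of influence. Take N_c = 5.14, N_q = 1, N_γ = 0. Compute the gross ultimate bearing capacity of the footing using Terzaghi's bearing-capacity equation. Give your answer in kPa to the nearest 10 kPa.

Effective surcharge at the founding depth q = γ·D_f = 18 × 0.7 = 12.6 kPa.
q_ult = c·N_c + q·N_q
     = 64 × 5.14 + 12.6 × 1
     = 328.96 + 12.6 = 341.56 kPa.

q_ult ≈ 340 kPa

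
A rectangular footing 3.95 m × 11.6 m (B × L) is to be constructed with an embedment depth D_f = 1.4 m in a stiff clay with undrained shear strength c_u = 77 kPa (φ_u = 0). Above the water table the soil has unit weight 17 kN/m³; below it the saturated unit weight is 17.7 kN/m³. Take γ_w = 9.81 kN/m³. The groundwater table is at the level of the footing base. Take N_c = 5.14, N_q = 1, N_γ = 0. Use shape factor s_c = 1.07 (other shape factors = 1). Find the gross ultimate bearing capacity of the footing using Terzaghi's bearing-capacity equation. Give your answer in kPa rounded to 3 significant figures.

Effective surcharge at the founding depth q = γ·D_f = 17 × 1.4 = 23.8 kPa.
q_ult = c·N_c·s_c + q·N_q
     = 77 × 5.14 × 1.07 + 23.8 × 1
     = 423.48 + 23.8 = 447.28 kPa.

q_ult ≈ 447 kPa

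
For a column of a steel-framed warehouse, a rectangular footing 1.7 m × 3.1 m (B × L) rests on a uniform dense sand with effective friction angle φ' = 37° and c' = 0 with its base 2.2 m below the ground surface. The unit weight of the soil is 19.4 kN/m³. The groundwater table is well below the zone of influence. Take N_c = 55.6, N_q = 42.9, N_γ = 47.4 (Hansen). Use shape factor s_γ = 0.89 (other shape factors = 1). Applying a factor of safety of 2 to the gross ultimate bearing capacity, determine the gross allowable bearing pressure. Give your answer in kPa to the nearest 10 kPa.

q = γ·D_f = 19.4 × 2.2 = 42.68 kPa.
q·N_q = 42.68 × 42.9 = 1831 kPa
0.5·γ·B·N_γ·s_γ = 0.5 × 19.4 × 1.7 × 47.4 × 0.89 = 695.65 kPa
q_ult = 1831 + 695.65 = 2526.6 kPa.
q_all = q_ult / FS = 2526.6 / 2 = 1263.3 kPa.

q_all ≈ 1260 kPa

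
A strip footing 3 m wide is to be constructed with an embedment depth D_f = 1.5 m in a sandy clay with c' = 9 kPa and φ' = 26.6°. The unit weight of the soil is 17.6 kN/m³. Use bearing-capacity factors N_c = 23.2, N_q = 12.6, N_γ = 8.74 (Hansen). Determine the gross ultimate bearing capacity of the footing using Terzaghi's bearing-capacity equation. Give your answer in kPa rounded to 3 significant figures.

Effective surcharge at the founding depth q = γ·D_f = 17.6 × 1.5 = 26.4 kPa.
q_ult = c·N_c + q·N_q + 0.5·γ·B·N_γ
     = 9 × 23.2 + 26.4 × 12.6 + 0.5 × 17.6 × 3 × 8.74
     = 208.8 + 332.64 + 230.74 = 772.18 kPa.

q_ult ≈ 772 kPa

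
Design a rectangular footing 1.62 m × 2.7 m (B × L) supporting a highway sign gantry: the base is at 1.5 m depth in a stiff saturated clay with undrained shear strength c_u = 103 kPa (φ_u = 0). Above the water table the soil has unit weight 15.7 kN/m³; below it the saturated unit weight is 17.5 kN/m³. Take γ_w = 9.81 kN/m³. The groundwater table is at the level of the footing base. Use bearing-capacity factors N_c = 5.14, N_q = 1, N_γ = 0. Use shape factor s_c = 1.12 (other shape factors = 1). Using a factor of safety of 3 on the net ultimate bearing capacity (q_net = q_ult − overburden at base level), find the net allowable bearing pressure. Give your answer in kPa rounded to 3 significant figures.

q = γ·D_f = 15.7 × 1.5 = 23.55 kPa.
c·N_c·s_c = 103 × 5.14 × 1.12 = 592.95 kPa
q·N_q = 23.55 × 1 = 23.55 kPa
q_ult = 592.95 + 23.55 = 616.5 kPa.
q_net = 616.5 − 23.55 = 592.95 kPa.
q_all(net) = 592.95 / 3 = 197.65 kPa.

q_all(net) ≈ 198 kPa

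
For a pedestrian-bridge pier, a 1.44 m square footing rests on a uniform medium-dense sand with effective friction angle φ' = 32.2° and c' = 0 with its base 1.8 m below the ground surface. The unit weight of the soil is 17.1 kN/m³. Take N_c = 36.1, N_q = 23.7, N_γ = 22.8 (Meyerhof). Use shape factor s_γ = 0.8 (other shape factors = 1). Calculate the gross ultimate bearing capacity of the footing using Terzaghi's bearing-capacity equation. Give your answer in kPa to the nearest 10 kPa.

q_ult ≈ 950 kPa

q = γ·D_f = 17.1 × 1.8 = 30.78 kPa.
q·N_q = 30.78 × 23.7 = 729.49 kPa
0.5·γ·B·N_γ·s_γ = 0.5 × 17.1 × 1.44 × 22.8 × 0.8 = 224.57 kPa
q_ult = 729.49 + 224.57 = 954.06 kPa.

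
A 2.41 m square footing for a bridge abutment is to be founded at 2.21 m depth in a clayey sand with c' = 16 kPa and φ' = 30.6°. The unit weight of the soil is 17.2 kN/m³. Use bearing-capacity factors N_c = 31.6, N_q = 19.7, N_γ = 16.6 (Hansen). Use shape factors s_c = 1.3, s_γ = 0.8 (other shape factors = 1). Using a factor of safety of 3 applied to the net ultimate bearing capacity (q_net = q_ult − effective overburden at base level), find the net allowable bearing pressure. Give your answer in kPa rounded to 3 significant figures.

q_all(net) ≈ 548 kPa

q = γ·D_f = 17.2 × 2.21 = 38.012 kPa.
c·N_c·s_c = 16 × 31.6 × 1.3 = 657.28 kPa
q·N_q = 38.012 × 19.7 = 748.84 kPa
0.5·γ·B·N_γ·s_γ = 0.5 × 17.2 × 2.41 × 16.6 × 0.8 = 275.24 kPa
q_ult = 657.28 + 748.84 + 275.24 = 1681.4 kPa.
Net ultimate: q_net = 1681.4 − 38.012 = 1643.3 kPa.
q_all(net) = 1643.3 / 3 = 547.78 kPa.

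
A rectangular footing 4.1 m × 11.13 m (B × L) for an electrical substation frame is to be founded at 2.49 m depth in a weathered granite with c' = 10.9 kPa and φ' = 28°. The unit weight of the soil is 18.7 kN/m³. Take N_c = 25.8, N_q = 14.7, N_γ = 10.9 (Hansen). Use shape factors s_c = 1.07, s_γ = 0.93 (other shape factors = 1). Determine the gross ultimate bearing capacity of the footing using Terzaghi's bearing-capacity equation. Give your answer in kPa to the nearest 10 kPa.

q = γ·D_f = 18.7 × 2.49 = 46.563 kPa.
c·N_c·s_c = 10.9 × 25.8 × 1.07 = 300.91 kPa
q·N_q = 46.563 × 14.7 = 684.48 kPa
0.5·γ·B·N_γ·s_γ = 0.5 × 18.7 × 4.1 × 10.9 × 0.93 = 388.6 kPa
q_ult = 300.91 + 684.48 + 388.6 = 1374 kPa.

q_ult ≈ 1370 kPa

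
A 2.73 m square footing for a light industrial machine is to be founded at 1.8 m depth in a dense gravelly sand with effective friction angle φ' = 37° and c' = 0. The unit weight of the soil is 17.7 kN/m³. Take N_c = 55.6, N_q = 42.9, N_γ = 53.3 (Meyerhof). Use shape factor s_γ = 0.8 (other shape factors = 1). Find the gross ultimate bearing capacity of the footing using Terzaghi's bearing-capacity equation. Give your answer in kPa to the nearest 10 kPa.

q_ult ≈ 2400 kPa

q = γ·D_f = 17.7 × 1.8 = 31.86 kPa.
q·N_q = 31.86 × 42.9 = 1366.8 kPa
0.5·γ·B·N_γ·s_γ = 0.5 × 17.7 × 2.73 × 53.3 × 0.8 = 1030.2 kPa
q_ult = 1366.8 + 1030.2 = 2397 kPa.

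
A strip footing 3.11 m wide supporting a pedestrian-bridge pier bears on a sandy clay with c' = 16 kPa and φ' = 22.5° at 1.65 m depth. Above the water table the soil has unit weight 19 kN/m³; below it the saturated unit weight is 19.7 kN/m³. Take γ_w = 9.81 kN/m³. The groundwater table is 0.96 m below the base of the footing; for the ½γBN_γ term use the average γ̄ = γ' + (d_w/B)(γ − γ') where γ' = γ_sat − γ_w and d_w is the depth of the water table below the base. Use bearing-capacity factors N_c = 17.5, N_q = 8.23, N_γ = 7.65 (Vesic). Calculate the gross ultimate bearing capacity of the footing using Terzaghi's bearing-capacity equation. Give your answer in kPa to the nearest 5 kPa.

q_ult ≈ 690 kPa

q = γ·D_f = 19 × 1.65 = 31.35 kPa.
γ' = 9.89 kN/m³; averaging over the depth B below the base, γ̄ = γ' + (d_w/B)(γ − γ') = 12.702 kN/m³.
c·N_c = 16 × 17.5 = 280 kPa
q·N_q = 31.35 × 8.23 = 258.01 kPa
0.5·γ·B·N_γ = 0.5 × 12.702 × 3.11 × 7.65 = 151.1 kPa
q_ult = 280 + 258.01 + 151.1 = 689.11 kPa.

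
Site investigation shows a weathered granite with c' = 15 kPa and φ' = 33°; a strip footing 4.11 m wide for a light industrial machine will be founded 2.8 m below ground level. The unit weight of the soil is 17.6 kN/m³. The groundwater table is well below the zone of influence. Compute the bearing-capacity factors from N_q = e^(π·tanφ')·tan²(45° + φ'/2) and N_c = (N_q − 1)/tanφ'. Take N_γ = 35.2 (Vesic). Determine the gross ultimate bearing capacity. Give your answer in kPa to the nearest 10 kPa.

tan33° = 0.6494, so N_q = e^(π×0.6494)·tan²(61.5°) = 7.692 × 3.392 = 26.09.
N_c = (26.09 − 1)/tan33° = 38.64.
Effective surcharge at the founding depth q = γ·D_f = 17.6 × 2.8 = 49.28 kPa.
q_ult = c·N_c + q·N_q + 0.5·γ·B·N_γ
     = 15 × 38.638 + 49.28 × 26.092 + 0.5 × 17.6 × 4.11 × 35.2
     = 579.57 + 1285.8 + 1273.1 = 3138.5 kPa.

q_ult ≈ 3140 kPa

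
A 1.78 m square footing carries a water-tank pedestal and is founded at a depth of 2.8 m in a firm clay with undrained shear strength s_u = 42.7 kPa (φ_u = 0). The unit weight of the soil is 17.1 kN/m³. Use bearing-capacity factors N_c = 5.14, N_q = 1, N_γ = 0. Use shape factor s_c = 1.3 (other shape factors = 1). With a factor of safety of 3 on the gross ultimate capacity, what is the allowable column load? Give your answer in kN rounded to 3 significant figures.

Effective surcharge at the founding depth q = γ·D_f = 17.1 × 2.8 = 47.88 kPa.
q_ult = c·N_c·s_c + q·N_q
     = 42.7 × 5.14 × 1.3 + 47.88 × 1
     = 285.32 + 47.88 = 333.2 kPa.
Gross allowable pressure q_all = 333.2 / 3 = 111.07 kPa.
Footing area = 3.1684 m², so allowable column load = 111.07 × 3.1684 = 351.91 kN.

P_all ≈ 352 kN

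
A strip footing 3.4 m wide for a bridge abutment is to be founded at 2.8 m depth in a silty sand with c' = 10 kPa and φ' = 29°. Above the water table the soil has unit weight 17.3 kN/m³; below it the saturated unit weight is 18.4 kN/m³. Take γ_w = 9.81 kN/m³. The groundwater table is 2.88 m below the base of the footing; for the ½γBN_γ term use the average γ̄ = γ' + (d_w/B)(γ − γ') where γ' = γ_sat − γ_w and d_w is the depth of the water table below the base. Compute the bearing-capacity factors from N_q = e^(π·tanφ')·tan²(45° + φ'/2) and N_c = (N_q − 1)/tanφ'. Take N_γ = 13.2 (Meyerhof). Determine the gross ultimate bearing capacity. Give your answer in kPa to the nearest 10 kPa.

tan29° = 0.5543, so N_q = e^(π×0.5543)·tan²(59.5°) = 5.705 × 2.882 = 16.44.
N_c = (16.44 − 1)/tan29° = 27.86.
Effective surcharge at the founding depth q = γ·D_f = 17.3 × 2.8 = 48.44 kPa.
With d_w = 2.88 m < B, γ̄ = 8.59 + (2.88/3.4) × (17.3 − 8.59) = 15.968 kN/m³.
q_ult = c·N_c + q·N_q + 0.5·γ·B·N_γ
     = 10 × 27.86 + 48.44 × 16.443 + 0.5 × 15.968 × 3.4 × 13.2
     = 278.6 + 796.51 + 358.32 = 1433.4 kPa.

q_ult ≈ 1430 kPa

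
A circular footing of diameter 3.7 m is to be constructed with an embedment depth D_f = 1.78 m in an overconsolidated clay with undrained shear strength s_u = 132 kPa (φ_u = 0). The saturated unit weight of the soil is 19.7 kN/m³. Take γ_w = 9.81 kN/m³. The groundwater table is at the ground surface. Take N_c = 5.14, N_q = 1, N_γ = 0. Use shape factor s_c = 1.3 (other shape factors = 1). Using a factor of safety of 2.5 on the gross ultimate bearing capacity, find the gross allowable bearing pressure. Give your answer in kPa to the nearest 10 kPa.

Water table at ground surface, so effective unit weight γ' = 19.7 − 9.81 = 9.89 kN/m³ is used throughout; overburden q = 9.89 × 1.78 = 17.604 kPa.
Cohesion term c·N_c·s_c = 132 × 5.14 × 1.3 = 882.02 kPa; surcharge term q·N_q = 17.604 × 1 = 17.604 kPa.
q_ult = 882.02 + 17.604 = 899.63 kPa.
q_all = 899.63 / 2.5 = 359.85 kPa.

q_all ≈ 360 kPa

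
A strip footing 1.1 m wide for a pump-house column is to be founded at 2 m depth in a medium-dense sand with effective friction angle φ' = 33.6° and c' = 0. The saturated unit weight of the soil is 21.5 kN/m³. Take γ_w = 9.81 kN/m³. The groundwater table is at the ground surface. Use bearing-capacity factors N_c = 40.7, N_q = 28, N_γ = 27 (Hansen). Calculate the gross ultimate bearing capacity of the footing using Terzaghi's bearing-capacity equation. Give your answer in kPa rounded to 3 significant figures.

γ' = 21.5 − 9.81 = 11.69 kN/m³ (submerged throughout). q = 11.69 × 2 = 23.38 kPa; the same γ' applies in the ½γBN_γ term.
q·N_q = 23.38 × 28 = 654.64 kPa
0.5·γ·B·N_γ = 0.5 × 11.69 × 1.1 × 27 = 173.6 kPa
q_ult = 654.64 + 173.6 = 828.24 kPa.

q_ult ≈ 828 kPa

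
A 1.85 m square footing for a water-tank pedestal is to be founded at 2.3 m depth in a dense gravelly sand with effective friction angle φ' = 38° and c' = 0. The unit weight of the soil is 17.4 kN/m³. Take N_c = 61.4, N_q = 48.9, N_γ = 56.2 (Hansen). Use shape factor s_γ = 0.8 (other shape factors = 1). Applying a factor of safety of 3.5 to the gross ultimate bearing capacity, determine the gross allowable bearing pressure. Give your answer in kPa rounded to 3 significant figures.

q_all ≈ 766 kPa

q = γ·D_f = 17.4 × 2.3 = 40.02 kPa.
q·N_q = 40.02 × 48.9 = 1957 kPa
0.5·γ·B·N_γ·s_γ = 0.5 × 17.4 × 1.85 × 56.2 × 0.8 = 723.63 kPa
q_ult = 1957 + 723.63 = 2680.6 kPa.
q_all = q_ult / FS = 2680.6 / 3.5 = 765.89 kPa.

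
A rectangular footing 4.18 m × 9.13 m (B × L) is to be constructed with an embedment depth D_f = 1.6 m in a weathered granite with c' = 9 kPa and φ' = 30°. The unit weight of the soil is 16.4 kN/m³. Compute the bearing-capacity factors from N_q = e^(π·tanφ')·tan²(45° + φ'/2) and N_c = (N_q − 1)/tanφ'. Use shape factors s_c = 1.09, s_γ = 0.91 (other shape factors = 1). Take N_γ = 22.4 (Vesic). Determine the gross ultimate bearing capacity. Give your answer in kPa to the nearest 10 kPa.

q_ult ≈ 1480 kPa

tan30° = 0.5774, so N_q = e^(π×0.5774)·tan²(60°) = 6.134 × 3.0 = 18.4.
N_c = (18.4 − 1)/tan30° = 30.14.
q = γ·D_f = 16.4 × 1.6 = 26.24 kPa.
c·N_c·s_c = 9 × 30.14 × 1.09 = 295.67 kPa
q·N_q = 26.24 × 18.401 = 482.85 kPa
0.5·γ·B·N_γ·s_γ = 0.5 × 16.4 × 4.18 × 22.4 × 0.91 = 698.68 kPa
q_ult = 295.67 + 482.85 + 698.68 = 1477.2 kPa.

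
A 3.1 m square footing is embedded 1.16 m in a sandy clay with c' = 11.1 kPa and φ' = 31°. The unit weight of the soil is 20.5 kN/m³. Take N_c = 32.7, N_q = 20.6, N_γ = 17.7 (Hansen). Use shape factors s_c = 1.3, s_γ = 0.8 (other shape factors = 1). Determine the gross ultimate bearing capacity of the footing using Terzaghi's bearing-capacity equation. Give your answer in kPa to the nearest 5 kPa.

Effective surcharge at the founding depth q = γ·D_f = 20.5 × 1.16 = 23.78 kPa.
q_ult = c·N_c·s_c + q·N_q + 0.5·γ·B·N_γ·s_γ
     = 11.1 × 32.7 × 1.3 + 23.78 × 20.6 + 0.5 × 20.5 × 3.1 × 17.7 × 0.8
     = 471.86 + 489.87 + 449.93 = 1411.7 kPa.

q_ult ≈ 1410 kPa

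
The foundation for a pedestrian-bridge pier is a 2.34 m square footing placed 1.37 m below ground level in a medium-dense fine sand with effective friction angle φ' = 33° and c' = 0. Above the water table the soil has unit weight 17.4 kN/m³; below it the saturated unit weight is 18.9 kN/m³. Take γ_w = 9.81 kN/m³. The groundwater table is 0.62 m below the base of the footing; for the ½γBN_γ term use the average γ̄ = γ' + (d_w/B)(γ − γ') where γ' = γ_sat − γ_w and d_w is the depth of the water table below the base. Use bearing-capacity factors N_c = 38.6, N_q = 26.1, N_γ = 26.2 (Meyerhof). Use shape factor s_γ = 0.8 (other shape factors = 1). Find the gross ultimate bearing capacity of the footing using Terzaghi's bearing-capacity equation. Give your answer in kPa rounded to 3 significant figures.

q_ult ≈ 899 kPa

Effective surcharge at the founding depth q = γ·D_f = 17.4 × 1.37 = 23.838 kPa.
With d_w = 0.62 m < B, γ̄ = 9.09 + (0.62/2.34) × (17.4 − 9.09) = 11.292 kN/m³.
q_ult = q·N_q + 0.5·γ·B·N_γ·s_γ
     = 23.838 × 26.1 + 0.5 × 11.292 × 2.34 × 26.2 × 0.8
     = 622.17 + 276.91 = 899.08 kPa.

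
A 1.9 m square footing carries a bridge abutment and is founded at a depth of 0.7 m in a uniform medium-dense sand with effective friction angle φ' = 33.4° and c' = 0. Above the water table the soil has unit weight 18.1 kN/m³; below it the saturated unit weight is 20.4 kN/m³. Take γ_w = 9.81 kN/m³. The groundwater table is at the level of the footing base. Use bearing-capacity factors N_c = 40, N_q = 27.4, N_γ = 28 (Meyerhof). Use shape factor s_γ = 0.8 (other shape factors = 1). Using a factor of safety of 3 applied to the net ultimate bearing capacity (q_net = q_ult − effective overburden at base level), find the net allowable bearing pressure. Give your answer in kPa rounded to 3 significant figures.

Overburden at base level: q = 18.1 × 0.7 = 12.67 kPa.
Below the base the soil is submerged, so the ½γBN_γ term uses γ' = 20.4 − 9.81 = 10.59 kN/m³.
Surcharge term q·N_q = 12.67 × 27.4 = 347.16 kPa; self-weight term 0.5·γ·B·N_γ·s_γ = 0.5 × 10.59 × 1.9 × 28 × 0.8 = 225.36 kPa.
q_ult = 347.16 + 225.36 = 572.51 kPa.
Net ultimate: q_net = 572.51 − 12.67 = 559.84 kPa.
q_all(net) = 559.84 / 3 = 186.61 kPa.

q_all(net) ≈ 187 kPa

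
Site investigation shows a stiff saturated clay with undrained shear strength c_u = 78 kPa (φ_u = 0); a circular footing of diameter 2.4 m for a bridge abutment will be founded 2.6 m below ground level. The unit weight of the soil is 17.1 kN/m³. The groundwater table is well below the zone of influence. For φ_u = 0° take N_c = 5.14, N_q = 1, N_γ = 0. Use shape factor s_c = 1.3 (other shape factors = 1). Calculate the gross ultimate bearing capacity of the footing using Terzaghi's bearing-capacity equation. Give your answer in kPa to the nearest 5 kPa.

Overburden at base level: q = 17.1 × 2.6 = 44.46 kPa.
Cohesion term c·N_c·s_c = 78 × 5.14 × 1.3 = 521.2 kPa; surcharge term q·N_q = 44.46 × 1 = 44.46 kPa.
q_ult = 521.2 + 44.46 = 565.66 kPa.

q_ult ≈ 565 kPa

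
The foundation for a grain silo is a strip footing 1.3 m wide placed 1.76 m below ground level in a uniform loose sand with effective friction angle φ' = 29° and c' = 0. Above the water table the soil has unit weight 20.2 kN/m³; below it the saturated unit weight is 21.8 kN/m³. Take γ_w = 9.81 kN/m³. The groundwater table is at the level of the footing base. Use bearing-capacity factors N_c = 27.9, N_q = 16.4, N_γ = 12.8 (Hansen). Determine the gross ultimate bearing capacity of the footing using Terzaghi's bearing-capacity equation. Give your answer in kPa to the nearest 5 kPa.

Effective surcharge at the founding depth q = γ·D_f = 20.2 × 1.76 = 35.552 kPa.
The water table coincides with the base, so in the self-weight term γ → γ' = 11.99 kN/m³.
q_ult = q·N_q + 0.5·γ·B·N_γ
     = 35.552 × 16.4 + 0.5 × 11.99 × 1.3 × 12.8
     = 583.05 + 99.757 = 682.81 kPa.

q_ult ≈ 685 kPa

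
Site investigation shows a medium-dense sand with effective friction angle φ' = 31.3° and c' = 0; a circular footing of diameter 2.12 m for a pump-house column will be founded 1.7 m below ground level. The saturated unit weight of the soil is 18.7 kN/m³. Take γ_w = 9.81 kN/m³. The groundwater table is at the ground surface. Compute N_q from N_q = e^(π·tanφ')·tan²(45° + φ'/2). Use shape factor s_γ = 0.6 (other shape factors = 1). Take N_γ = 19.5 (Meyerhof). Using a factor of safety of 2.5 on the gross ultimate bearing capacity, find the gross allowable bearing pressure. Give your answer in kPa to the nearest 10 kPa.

N_q = e^(π·tan31.3°)·tan²(60.65°) = 21.36.
Water table at ground surface, so effective unit weight γ' = 18.7 − 9.81 = 8.89 kN/m³ is used throughout; overburden q = 8.89 × 1.7 = 15.113 kPa; the same γ' applies in the ½γBN_γ term.
Surcharge term q·N_q = 15.113 × 21.359 = 322.8 kPa; self-weight term 0.5·γ·B·N_γ·s_γ = 0.5 × 8.89 × 2.12 × 19.5 × 0.6 = 110.25 kPa.
q_ult = 322.8 + 110.25 = 433.05 kPa.
q_all = 433.05 / 2.5 = 173.22 kPa.

q_all ≈ 170 kPa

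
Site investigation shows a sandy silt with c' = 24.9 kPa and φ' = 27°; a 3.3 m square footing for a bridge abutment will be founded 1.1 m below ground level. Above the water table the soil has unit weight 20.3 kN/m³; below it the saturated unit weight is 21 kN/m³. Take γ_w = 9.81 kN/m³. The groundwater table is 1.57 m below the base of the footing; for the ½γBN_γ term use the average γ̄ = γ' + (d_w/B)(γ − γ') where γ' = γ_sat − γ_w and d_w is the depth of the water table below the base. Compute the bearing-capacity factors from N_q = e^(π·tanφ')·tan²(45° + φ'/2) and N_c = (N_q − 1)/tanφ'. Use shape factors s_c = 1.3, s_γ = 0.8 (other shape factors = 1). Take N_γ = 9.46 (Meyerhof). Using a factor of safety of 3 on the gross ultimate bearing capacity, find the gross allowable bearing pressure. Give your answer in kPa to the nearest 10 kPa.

N_q = e^(π·tan27°)·tan²(58.5°) = 13.2; N_c = (N_q − 1)/tanφ' = 23.94.
Effective surcharge at the founding depth q = γ·D_f = 20.3 × 1.1 = 22.33 kPa.
With d_w = 1.57 m < B, γ̄ = 11.19 + (1.57/3.3) × (20.3 − 11.19) = 15.524 kN/m³.
q_ult = c·N_c·s_c + q·N_q + 0.5·γ·B·N_γ·s_γ
     = 24.9 × 23.942 × 1.3 + 22.33 × 13.199 + 0.5 × 15.524 × 3.3 × 9.46 × 0.8
     = 775.01 + 294.74 + 193.85 = 1263.6 kPa.
q_all = 1263.6 / 3 = 421.2 kPa.

q_all ≈ 420 kPa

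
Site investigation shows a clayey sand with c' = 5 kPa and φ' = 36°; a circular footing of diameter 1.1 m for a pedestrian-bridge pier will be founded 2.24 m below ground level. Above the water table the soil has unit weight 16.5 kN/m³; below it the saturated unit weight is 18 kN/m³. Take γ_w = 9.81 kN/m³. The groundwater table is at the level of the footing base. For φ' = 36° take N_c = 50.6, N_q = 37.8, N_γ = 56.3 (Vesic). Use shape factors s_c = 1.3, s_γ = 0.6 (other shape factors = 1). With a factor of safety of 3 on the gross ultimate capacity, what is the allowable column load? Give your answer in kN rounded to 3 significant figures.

P_all ≈ 595 kN

Effective surcharge at the founding depth q = γ·D_f = 16.5 × 2.24 = 36.96 kPa.
The water table coincides with the base, so in the self-weight term γ → γ' = 8.19 kN/m³.
q_ult = c·N_c·s_c + q·N_q + 0.5·γ·B·N_γ·s_γ
     = 5 × 50.6 × 1.3 + 36.96 × 37.8 + 0.5 × 8.19 × 1.1 × 56.3 × 0.6
     = 328.9 + 1397.1 + 152.16 = 1878.2 kPa.
Gross allowable pressure q_all = 1878.2 / 3 = 626.05 kPa.
Footing area = 0.9503 m², so allowable column load = 626.05 × 0.9503 = 594.94 kN.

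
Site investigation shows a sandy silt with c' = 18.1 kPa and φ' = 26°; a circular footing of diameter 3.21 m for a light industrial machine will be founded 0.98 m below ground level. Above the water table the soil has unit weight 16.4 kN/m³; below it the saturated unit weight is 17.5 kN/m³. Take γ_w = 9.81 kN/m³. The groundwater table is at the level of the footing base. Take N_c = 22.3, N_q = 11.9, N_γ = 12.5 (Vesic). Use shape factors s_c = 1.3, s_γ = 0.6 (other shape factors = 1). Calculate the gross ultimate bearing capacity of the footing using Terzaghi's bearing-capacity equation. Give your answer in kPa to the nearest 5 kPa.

q_ult ≈ 810 kPa

Overburden at base level: q = 16.4 × 0.98 = 16.072 kPa.
Below the base the soil is submerged, so the ½γBN_γ term uses γ' = 17.5 − 9.81 = 7.69 kN/m³.
Cohesion term c·N_c·s_c = 18.1 × 22.3 × 1.3 = 524.72 kPa; surcharge term q·N_q = 16.072 × 11.9 = 191.26 kPa; self-weight term 0.5·γ·B·N_γ·s_γ = 0.5 × 7.69 × 3.21 × 12.5 × 0.6 = 92.568 kPa.
q_ult = 524.72 + 191.26 + 92.568 = 808.54 kPa.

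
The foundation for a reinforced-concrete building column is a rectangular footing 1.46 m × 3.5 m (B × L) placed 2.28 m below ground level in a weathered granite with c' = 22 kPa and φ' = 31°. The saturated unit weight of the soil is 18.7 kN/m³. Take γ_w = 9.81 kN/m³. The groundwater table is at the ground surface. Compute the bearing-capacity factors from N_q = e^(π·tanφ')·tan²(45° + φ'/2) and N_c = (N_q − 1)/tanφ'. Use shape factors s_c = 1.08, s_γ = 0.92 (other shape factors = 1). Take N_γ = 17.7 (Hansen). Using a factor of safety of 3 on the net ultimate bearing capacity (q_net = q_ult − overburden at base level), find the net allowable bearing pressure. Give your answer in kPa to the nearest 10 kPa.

N_q = e^(π·tan31°)·tan²(60.5°) = 20.63; N_c = (N_q − 1)/tanφ' = 32.67.
γ' = 18.7 − 9.81 = 8.89 kN/m³ (submerged throughout). q = 8.89 × 2.28 = 20.269 kPa; the same γ' applies in the ½γBN_γ term.
c·N_c·s_c = 22 × 32.671 × 1.08 = 776.27 kPa
q·N_q = 20.269 × 20.631 = 418.17 kPa
0.5·γ·B·N_γ·s_γ = 0.5 × 8.89 × 1.46 × 17.7 × 0.92 = 105.68 kPa
q_ult = 776.27 + 418.17 + 105.68 = 1300.1 kPa.
q_net = 1300.1 − 20.269 = 1279.8 kPa.
q_all(net) = 1279.8 / 3 = 426.61 kPa.

q_all(net) ≈ 430 kPa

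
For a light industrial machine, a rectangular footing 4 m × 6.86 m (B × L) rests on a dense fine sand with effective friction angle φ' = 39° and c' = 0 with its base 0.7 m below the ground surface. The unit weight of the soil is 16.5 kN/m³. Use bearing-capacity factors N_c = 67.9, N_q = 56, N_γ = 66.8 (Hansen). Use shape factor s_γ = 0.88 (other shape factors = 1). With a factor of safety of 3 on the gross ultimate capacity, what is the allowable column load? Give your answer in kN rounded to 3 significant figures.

Effective surcharge at the founding depth q = γ·D_f = 16.5 × 0.7 = 11.55 kPa.
q_ult = q·N_q + 0.5·γ·B·N_γ·s_γ
     = 11.55 × 56 + 0.5 × 16.5 × 4 × 66.8 × 0.88
     = 646.8 + 1939.9 = 2586.7 kPa.
Gross allowable pressure q_all = 2586.7 / 3 = 862.22 kPa.
Footing area = 27.44 m², so allowable column load = 862.22 × 27.44 = 23659 kN.

P_all ≈ 23700 kN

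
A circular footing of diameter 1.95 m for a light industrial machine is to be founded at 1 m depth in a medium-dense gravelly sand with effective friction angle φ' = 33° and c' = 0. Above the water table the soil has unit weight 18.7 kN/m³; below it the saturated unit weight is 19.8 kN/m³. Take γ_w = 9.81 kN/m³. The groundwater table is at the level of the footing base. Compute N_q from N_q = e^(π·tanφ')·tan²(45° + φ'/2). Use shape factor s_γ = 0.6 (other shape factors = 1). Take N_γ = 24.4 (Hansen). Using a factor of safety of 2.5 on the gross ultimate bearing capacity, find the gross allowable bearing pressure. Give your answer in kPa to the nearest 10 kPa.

N_q = e^(π·tan33°)·tan²(61.5°) = 26.09.
Overburden at base level: q = 18.7 × 1 = 18.7 kPa.
Below the base the soil is submerged, so the ½γBN_γ term uses γ' = 19.8 − 9.81 = 9.99 kN/m³.
Surcharge term q·N_q = 18.7 × 26.092 = 487.92 kPa; self-weight term 0.5·γ·B·N_γ·s_γ = 0.5 × 9.99 × 1.95 × 24.4 × 0.6 = 142.6 kPa.
q_ult = 487.92 + 142.6 = 630.52 kPa.
q_all = 630.52 / 2.5 = 252.21 kPa.

q_all ≈ 250 kPa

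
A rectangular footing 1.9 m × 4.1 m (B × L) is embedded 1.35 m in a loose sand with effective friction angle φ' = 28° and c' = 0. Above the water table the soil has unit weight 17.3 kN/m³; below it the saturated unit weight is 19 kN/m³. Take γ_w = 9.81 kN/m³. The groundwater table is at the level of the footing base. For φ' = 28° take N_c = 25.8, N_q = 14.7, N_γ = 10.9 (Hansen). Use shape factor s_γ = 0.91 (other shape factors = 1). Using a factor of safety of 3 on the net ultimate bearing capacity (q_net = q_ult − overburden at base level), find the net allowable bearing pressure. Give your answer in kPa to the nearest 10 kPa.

q_all(net) ≈ 140 kPa

Effective surcharge at the founding depth q = γ·D_f = 17.3 × 1.35 = 23.355 kPa.
The water table coincides with the base, so in the self-weight term γ → γ' = 9.19 kN/m³.
q_ult = q·N_q + 0.5·γ·B·N_γ·s_γ
     = 23.355 × 14.7 + 0.5 × 9.19 × 1.9 × 10.9 × 0.91
     = 343.32 + 86.598 = 429.92 kPa.
q_net = 429.92 − 23.355 = 406.56 kPa.
q_all(net) = 406.56 / 3 = 135.52 kPa.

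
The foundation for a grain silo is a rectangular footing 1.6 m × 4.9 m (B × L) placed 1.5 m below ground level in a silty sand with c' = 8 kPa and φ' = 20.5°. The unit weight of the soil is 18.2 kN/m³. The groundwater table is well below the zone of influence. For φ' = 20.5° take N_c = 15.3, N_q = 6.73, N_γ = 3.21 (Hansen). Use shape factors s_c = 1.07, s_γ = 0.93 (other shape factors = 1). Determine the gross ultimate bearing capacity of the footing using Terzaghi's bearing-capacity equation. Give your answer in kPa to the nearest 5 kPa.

Effective surcharge at the founding depth q = γ·D_f = 18.2 × 1.5 = 27.3 kPa.
q_ult = c·N_c·s_c + q·N_q + 0.5·γ·B·N_γ·s_γ
     = 8 × 15.3 × 1.07 + 27.3 × 6.73 + 0.5 × 18.2 × 1.6 × 3.21 × 0.93
     = 130.97 + 183.73 + 43.466 = 358.16 kPa.

q_ult ≈ 360 kPa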